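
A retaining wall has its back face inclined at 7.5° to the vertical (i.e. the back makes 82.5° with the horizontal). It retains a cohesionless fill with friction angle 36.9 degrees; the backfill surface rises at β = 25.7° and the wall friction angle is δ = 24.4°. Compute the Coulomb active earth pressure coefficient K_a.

K_a = sin²(α+φ) / [sin²α · sin(α−δ) · (1 + √{sin(φ+δ)sin(φ−β) / (sin(α−δ)sin(α+β))})²].
With α = 82.5°, φ = 36.9°, δ = 24.4°, β = 25.7°: K_a = 0.4269.

0.427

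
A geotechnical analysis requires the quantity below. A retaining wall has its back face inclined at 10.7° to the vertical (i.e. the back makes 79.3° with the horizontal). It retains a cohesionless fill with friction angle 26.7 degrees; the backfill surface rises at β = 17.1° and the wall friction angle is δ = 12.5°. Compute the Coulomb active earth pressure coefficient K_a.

K_a = sin²(α+φ) / [sin²α · sin(α−δ) · (1 + √{sin(φ+δ)sin(φ−β) / (sin(α−δ)sin(α+β))})²].
With α = 79.3°, φ = 26.7°, δ = 12.5°, β = 17.1°: K_a = 0.5801.

0.580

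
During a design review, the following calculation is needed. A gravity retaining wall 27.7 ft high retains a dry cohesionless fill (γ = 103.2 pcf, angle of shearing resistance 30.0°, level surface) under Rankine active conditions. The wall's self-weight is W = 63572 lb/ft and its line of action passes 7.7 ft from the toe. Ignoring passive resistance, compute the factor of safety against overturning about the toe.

K_a = tan²(45° − 30.0°/2) = 0.3333.
P_a = ½K_aγH² = 0.5×0.3333×103.2×27.7² = 13200 lb/ft, acting at H/3 = 9.233 ft above the base.
Overturning moment M_o = P_a × H/3 = 13200 × 9.233 = 121900.
Resisting moment M_r = W × 7.7 = 63572 × 7.7 = 489500.
FS_overturning = M_r/M_o = 489500/121900 = 4.017.

4.02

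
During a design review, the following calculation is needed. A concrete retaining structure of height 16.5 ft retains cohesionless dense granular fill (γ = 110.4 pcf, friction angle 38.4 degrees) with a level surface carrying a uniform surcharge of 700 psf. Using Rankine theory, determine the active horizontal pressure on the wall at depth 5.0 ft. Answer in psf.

K_a = (1 − sin φ)/(1 + sin φ) = 0.2337.
σ_v = γz + q = 110.4 × 5.0 + 700 = 1252 psf.
σ_h = K_a σ_v = 0.2337 × 1252 = 292.6 psf.

293 psf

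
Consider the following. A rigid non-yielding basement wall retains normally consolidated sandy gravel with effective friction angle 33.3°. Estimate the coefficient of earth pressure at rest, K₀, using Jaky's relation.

K₀ = 1 − sin φ' = 1 − sin 33.3° = 0.4510.

0.451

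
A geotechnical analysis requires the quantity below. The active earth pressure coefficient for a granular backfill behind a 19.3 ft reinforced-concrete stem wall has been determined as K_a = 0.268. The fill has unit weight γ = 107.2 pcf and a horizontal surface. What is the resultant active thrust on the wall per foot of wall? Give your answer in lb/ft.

5350 lb/ft

P = ½ K_a γ H² = 0.5 × 0.268 × 107.2 × 19.3² = 5351 lb/ft.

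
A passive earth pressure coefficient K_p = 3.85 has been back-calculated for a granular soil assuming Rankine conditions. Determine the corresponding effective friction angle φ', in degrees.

K_p = (1+sin φ)/(1−sin φ) ⇒ sin φ = (K_p − 1)/(K_p + 1) = 0.5876.
φ = arcsin(0.5876) = 35.99°.

36.0°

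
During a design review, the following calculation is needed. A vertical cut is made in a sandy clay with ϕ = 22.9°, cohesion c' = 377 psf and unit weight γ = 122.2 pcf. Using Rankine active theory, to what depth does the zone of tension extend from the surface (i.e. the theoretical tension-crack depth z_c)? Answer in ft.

K_a = tan²(45° − 22.9°/2) = 0.4398; √K_a = 0.6631.
The active pressure is zero where K_a γ z = 2c√K_a, so z_c = 2c/(γ√K_a) = 2×377/(122.2×0.6631) = 9.305 ft.

9.30 ft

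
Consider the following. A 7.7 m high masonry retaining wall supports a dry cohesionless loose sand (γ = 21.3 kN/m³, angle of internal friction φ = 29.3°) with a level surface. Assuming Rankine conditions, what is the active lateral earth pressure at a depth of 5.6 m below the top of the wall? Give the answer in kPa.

K_a = (1 − sin φ)/(1 + sin φ) = 0.3428.
σ_h = K_a γ z = 0.3428 × 21.3 × 5.6 = 40.89 kPa.

40.9 kPa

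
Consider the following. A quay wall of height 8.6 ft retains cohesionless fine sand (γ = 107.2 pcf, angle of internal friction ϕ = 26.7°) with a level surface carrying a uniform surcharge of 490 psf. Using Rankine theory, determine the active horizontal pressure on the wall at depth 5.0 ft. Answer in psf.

K_a = (1 − sin φ)/(1 + sin φ) = 0.3800.
σ_v = γz + q = 107.2 × 5.0 + 490 = 1026 psf.
σ_h = K_a σ_v = 0.3800 × 1026 = 389.8 psf.

390 psf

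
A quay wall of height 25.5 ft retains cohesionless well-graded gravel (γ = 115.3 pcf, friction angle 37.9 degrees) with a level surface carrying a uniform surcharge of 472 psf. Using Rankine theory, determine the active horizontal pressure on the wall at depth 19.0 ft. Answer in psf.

K_a = (1 − sin φ)/(1 + sin φ) = 0.2389.
σ_v = γz + q = 115.3 × 19.0 + 472 = 2663 psf.
σ_h = K_a σ_v = 0.2389 × 2663 = 636.2 psf.

636 psf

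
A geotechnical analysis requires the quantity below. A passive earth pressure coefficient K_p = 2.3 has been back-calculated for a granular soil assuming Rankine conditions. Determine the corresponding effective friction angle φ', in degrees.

23.2°

K_p = (1+sin φ)/(1−sin φ) ⇒ sin φ = (K_p − 1)/(K_p + 1) = 0.3939.
φ = arcsin(0.3939) = 23.20°.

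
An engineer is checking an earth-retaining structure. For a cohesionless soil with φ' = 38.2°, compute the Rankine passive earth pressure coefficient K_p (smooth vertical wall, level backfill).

K_p = (1 + sin φ)/(1 − sin φ) = tan²(45° + 38.2°/2) = 4.241.

4.24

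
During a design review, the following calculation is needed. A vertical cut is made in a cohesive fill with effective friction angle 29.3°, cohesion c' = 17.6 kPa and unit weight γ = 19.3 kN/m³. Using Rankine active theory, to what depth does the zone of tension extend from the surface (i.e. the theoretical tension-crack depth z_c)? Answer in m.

K_a = tan²(45° − 29.3°/2) = 0.3428; √K_a = 0.5855.
The active pressure is zero where K_a γ z = 2c√K_a, so z_c = 2c/(γ√K_a) = 2×17.6/(19.3×0.5855) = 3.115 m.

3.11 m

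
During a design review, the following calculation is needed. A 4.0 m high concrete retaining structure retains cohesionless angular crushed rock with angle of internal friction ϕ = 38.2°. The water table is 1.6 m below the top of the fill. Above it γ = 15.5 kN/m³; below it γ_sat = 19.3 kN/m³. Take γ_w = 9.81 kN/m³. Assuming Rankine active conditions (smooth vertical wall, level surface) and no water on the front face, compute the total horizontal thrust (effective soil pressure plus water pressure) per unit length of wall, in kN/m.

53.4 kN/m

K_a = tan²(45° − φ/2) = 0.2358.
γ' = 19.3 − 9.81 = 9.490 kN/m³. Depth below WT = 2.4 m.
σ'_h at WT = K_a γ d_w = 5.847 kPa; at base = 5.847 + K_a γ' × 2.4 = 11.22 kPa.
P₁ (0–1.6 m) = ½×5.847×1.6 = 4.678. P₂ (1.6–4.0 m) = ½(5.847+11.22)×2.4 = 20.48.
P_w = ½ γ_w h₂² = 0.5×9.81×2.4² = 28.25. Total = 4.678+20.48+28.25 = 53.41 kN/m.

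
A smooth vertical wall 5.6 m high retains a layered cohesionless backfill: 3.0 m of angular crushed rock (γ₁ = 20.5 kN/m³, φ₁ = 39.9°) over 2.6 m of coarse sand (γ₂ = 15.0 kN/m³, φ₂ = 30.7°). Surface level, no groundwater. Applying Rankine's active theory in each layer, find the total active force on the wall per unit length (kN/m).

88.4 kN/m

K_a1 = tan²(45°−39.9°/2) = 0.2184; K_a2 = tan²(45°−30.7°/2) = 0.3240.
Layer 1: σ at base = K_a1 γ₁ h₁ = 13.43 kPa; P₁ = ½×13.43×3.0 = 20.15.
Layer 2: σ_v at top = γ₁h₁ = 61.50; σ_h top = K_a2×61.50 = 19.93; σ_h base = K_a2×(61.50+15.0×2.6) = 32.56.
P₂ = ½(19.93+32.56)×2.6 = 68.24. Total P_a = 20.15+68.24 = 88.39 kN/m.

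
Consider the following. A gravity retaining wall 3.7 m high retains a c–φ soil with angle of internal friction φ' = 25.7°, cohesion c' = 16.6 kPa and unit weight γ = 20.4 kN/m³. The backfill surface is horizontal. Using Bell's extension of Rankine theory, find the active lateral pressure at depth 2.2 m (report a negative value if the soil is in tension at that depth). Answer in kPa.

K_a = (1 − sin φ)/(1 + sin φ) = 0.3950.
σ_a = K_a γ z − 2c√K_a = 0.3950×20.4×2.2 − 2×16.6×0.6285 = -3.138 kPa.

-3.14 kPa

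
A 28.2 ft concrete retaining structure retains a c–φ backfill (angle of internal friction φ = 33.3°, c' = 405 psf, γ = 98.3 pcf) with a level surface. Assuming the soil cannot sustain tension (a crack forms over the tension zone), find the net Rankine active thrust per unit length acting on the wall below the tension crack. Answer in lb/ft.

2390 lb/ft

K_a = 0.2911; √K_a = 0.5396.
Tension-crack depth z_c = 2c/(γ√K_a) = 2×405/(98.3×0.5396) = 15.27 ft.
σ_a at base = K_a γ H − 2c√K_a = 0.2911×98.3×28.2 − 2×405×0.5396 = 370.0 psf.
P_a = ½ × 370.0 × (H − z_c) = 0.5×370.0×12.93 = 2392 lb/ft.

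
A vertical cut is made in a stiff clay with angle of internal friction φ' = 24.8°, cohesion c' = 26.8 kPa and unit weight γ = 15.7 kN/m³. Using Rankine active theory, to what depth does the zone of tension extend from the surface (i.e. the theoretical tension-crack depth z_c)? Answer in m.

5.34 m

K_a = tan²(45° − 24.8°/2) = 0.4090; √K_a = 0.6395.
The active pressure is zero where K_a γ z = 2c√K_a, so z_c = 2c/(γ√K_a) = 2×26.8/(15.7×0.6395) = 5.338 m.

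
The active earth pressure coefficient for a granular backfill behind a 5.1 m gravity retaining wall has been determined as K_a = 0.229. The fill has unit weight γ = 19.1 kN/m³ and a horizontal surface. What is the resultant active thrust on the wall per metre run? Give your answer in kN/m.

56.9 kN/m

P = ½ K_a γ H² = 0.5 × 0.229 × 19.1 × 5.1² = 56.88 kN/m.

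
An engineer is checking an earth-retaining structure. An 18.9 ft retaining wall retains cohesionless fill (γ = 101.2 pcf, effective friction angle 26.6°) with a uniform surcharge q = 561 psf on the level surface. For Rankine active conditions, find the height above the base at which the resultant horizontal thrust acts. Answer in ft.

7.46 ft

K_a = 0.3814.
Triangular part P₁ = ½K_aγH² = 6895 at H/3 = 6.300 ft; rectangular part P₂ = K_a q H = 4044 at H/2 = 9.450 ft.
ȳ = (P₁·6.300 + P₂·9.450)/(P₁+P₂) = 7.465 ft.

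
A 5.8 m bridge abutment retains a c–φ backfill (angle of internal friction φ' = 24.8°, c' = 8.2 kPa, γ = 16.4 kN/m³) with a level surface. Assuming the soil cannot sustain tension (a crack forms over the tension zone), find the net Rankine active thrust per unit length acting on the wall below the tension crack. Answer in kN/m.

60.2 kN/m

K_a = 0.4090; √K_a = 0.6395.
Tension-crack depth z_c = 2c/(γ√K_a) = 2×8.2/(16.4×0.6395) = 1.564 m.
σ_a at base = K_a γ H − 2c√K_a = 0.4090×16.4×5.8 − 2×8.2×0.6395 = 28.42 kPa.
P_a = ½ × 28.42 × (H − z_c) = 0.5×28.42×4.236 = 60.19 kN/m.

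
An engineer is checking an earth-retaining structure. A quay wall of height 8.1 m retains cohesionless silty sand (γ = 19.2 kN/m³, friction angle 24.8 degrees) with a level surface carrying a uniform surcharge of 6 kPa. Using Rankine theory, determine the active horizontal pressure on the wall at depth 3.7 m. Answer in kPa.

31.5 kPa

K_a = (1 − sin φ)/(1 + sin φ) = 0.4090.
σ_v = γz + q = 19.2 × 3.7 + 6 = 77.04 kPa.
σ_h = K_a σ_v = 0.4090 × 77.04 = 31.51 kPa.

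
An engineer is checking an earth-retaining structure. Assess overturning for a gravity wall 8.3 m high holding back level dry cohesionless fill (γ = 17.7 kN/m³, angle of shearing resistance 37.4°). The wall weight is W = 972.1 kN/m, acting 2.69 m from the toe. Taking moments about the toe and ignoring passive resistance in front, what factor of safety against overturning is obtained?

K_a = tan²(45° − 37.4°/2) = 0.2443.
P_a = ½K_aγH² = 0.5×0.2443×17.7×8.3² = 148.9 kN/m, acting at H/3 = 2.767 m above the base.
Overturning moment M_o = P_a × H/3 = 148.9 × 2.767 = 412.0.
Resisting moment M_r = W × 2.69 = 972.1 × 2.69 = 2615.
FS_overturning = M_r/M_o = 2615/412.0 = 6.347.

6.35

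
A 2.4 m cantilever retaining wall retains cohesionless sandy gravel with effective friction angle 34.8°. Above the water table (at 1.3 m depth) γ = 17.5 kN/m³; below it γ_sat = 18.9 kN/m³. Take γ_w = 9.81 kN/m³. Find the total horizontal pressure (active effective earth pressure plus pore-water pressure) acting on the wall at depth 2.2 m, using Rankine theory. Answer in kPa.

K_a = (1 − sin φ)/(1 + sin φ) = 0.2733.
γ' = 18.9 − 9.81 = 9.090 kN/m³.
Effective vertical stress at 2.2 m: σ'_v = 17.5×1.3 + 9.090×0.900 = 30.93 kPa.
σ'_h = K_a σ'_v = 0.2733 × 30.93 = 8.454 kPa; u = γ_w × 0.900 = 8.829 kPa.
Total σ_h = 8.454 + 8.829 = 17.28 kPa.

17.3 kPa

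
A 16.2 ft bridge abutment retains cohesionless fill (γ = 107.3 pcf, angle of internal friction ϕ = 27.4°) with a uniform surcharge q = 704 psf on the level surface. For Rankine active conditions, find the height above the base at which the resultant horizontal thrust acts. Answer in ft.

6.61 ft

K_a = 0.3697.
Triangular part P₁ = ½K_aγH² = 5205 at H/3 = 5.400 ft; rectangular part P₂ = K_a q H = 4216 at H/2 = 8.100 ft.
ȳ = (P₁·5.400 + P₂·8.100)/(P₁+P₂) = 6.608 ft.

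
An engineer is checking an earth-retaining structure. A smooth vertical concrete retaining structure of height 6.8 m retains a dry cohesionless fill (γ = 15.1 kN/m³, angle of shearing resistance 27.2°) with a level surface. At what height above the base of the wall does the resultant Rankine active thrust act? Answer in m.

K_a = 0.3726.
The pressure distribution is triangular, so the resultant acts at H/3 above the base = 6.8/3 = 2.267 m.

2.27 m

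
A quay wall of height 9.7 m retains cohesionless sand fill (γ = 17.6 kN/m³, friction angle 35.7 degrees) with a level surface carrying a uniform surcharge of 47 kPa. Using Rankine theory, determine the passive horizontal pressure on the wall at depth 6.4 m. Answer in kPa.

K_p = (1 + sin φ)/(1 − sin φ) = 3.802.
σ_v = γz + q = 17.6 × 6.4 + 47 = 159.6 kPa.
σ_h = K_p σ_v = 3.802 × 159.6 = 607.0 kPa.

607 kPa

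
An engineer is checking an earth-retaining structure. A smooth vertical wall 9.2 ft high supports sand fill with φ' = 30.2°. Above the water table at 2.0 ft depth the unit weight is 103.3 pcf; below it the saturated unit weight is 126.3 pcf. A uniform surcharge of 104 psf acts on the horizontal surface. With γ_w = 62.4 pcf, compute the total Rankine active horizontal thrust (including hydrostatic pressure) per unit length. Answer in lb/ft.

3040 lb/ft

K_a = tan²(45° − φ/2) = 0.3307.
γ' = 126.3 − 62.4 = 63.90 pcf. h₂ = H − d_w = 7.2 ft.
σ'_h: at surface K_a·q = 34.39; at WT K_a(q+γd_w) = 102.7; at base K_a(q+γd_w+γ'h₂) = 254.8 psf.
P₁ = ½(34.39+102.7)×2.0 = 137.1; P₂ = ½(102.7+254.8)×7.2 = 1287; P_w = ½γ_w h₂² = 1617.
Total = 137.1+1287+1617 = 3042 lb/ft.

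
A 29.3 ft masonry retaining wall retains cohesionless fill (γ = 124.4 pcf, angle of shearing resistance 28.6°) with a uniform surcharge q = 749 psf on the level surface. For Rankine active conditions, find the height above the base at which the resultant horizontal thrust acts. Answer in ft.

11.2 ft

K_a = 0.3525.
Triangular part P₁ = ½K_aγH² = 18830 at H/3 = 9.767 ft; rectangular part P₂ = K_a q H = 7737 at H/2 = 14.65 ft.
ȳ = (P₁·9.767 + P₂·14.65)/(P₁+P₂) = 11.19 ft.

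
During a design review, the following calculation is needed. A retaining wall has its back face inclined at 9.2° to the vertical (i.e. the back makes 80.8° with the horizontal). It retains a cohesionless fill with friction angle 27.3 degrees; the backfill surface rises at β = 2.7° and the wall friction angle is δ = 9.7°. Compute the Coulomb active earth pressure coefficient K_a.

0.426

K_a = sin²(α+φ) / [sin²α · sin(α−δ) · (1 + √{sin(φ+δ)sin(φ−β) / (sin(α−δ)sin(α+β))})²].
With α = 80.8°, φ = 27.3°, δ = 9.7°, β = 2.7°: K_a = 0.4263.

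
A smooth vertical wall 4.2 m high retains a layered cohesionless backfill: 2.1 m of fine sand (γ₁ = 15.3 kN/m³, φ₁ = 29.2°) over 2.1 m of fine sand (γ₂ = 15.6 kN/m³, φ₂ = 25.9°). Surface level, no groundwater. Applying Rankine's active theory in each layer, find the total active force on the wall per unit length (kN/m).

51.5 kN/m

K_a1 = tan²(45°−29.2°/2) = 0.3442; K_a2 = tan²(45°−25.9°/2) = 0.3920.
Layer 1: σ at base = K_a1 γ₁ h₁ = 11.06 kPa; P₁ = ½×11.06×2.1 = 11.61.
Layer 2: σ_v at top = γ₁h₁ = 32.13; σ_h top = K_a2×32.13 = 12.59; σ_h base = K_a2×(32.13+15.6×2.1) = 25.44.
P₂ = ½(12.59+25.44)×2.1 = 39.93. Total P_a = 11.61+39.93 = 51.54 kN/m.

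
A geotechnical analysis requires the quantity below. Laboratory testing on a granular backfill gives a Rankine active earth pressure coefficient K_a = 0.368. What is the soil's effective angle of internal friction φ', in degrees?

K_a = tan²(45° − φ/2) ⇒ 45° − φ/2 = arctan(√0.368) = 31.24°.
φ = 2(45° − 31.24°) = 27.52°.

27.5°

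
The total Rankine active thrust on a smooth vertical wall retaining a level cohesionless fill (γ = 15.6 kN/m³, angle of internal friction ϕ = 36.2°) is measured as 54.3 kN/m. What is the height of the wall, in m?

5.20 m

K_a = 0.2574. P_a = ½ K_a γ H² ⇒ H = √(2P_a/(K_a γ)).
H = √(2×54.3/(0.2574×15.6)) = 5.201 m.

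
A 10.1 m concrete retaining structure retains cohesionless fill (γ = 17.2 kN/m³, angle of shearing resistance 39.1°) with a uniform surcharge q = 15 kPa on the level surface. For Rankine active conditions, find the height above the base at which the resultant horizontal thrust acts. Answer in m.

3.61 m

K_a = 0.2265.
Triangular part P₁ = ½K_aγH² = 198.7 at H/3 = 3.367 m; rectangular part P₂ = K_a q H = 34.31 at H/2 = 5.050 m.
ȳ = (P₁·3.367 + P₂·5.050)/(P₁+P₂) = 3.615 m.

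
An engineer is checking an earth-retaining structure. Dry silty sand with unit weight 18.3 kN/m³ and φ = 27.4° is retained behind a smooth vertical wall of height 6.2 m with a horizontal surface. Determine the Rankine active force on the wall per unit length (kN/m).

130 kN/m

K_a = tan²(45° − φ/2) = 0.3697.
P_a = ½ K_a γ H² = 0.5 × 0.3697 × 18.3 × 6.2² = 130.0 kN/m.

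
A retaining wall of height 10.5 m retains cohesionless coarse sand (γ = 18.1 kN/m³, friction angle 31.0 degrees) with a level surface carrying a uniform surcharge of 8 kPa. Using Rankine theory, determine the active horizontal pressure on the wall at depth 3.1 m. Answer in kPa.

K_a = (1 − sin φ)/(1 + sin φ) = 0.3201.
σ_v = γz + q = 18.1 × 3.1 + 8 = 64.11 kPa.
σ_h = K_a σ_v = 0.3201 × 64.11 = 20.52 kPa.

20.5 kPa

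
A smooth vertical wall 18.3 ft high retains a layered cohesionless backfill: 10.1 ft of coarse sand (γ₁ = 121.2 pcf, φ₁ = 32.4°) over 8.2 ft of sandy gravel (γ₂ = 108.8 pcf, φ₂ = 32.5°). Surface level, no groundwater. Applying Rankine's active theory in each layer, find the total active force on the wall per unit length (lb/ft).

5990 lb/ft

K_a1 = tan²(45°−32.4°/2) = 0.3022; K_a2 = tan²(45°−32.5°/2) = 0.3010.
Layer 1: σ at base = K_a1 γ₁ h₁ = 370.0 psf; P₁ = ½×370.0×10.1 = 1868.
Layer 2: σ_v at top = γ₁h₁ = 1224; σ_h top = K_a2×1224 = 368.4; σ_h base = K_a2×(1224+108.8×8.2) = 637.0.
P₂ = ½(368.4+637.0)×8.2 = 4122. Total P_a = 1868+4122 = 5990 lb/ft.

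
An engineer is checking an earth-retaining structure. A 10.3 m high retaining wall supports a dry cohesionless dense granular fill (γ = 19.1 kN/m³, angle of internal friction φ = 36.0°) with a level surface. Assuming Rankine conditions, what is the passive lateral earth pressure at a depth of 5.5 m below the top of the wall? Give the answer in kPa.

K_p = (1 + sin φ)/(1 − sin φ) = 3.852.
σ_h = K_p γ z = 3.852 × 19.1 × 5.5 = 404.6 kPa.

405 kPa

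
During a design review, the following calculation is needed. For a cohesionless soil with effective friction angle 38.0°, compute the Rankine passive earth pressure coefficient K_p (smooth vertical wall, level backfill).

K_p = (1 + sin φ)/(1 − sin φ) = tan²(45° + 38.0°/2) = 4.204.

4.20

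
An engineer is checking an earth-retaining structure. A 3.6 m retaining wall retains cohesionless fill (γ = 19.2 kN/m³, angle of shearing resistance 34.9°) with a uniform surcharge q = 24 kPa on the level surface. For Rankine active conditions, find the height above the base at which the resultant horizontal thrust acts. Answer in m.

K_a = 0.2721.
Triangular part P₁ = ½K_aγH² = 33.86 at H/3 = 1.200 m; rectangular part P₂ = K_a q H = 23.51 at H/2 = 1.800 m.
ȳ = (P₁·1.200 + P₂·1.800)/(P₁+P₂) = 1.446 m.

1.45 m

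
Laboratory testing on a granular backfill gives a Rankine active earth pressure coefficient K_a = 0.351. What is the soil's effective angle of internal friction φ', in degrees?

K_a = tan²(45° − φ/2) ⇒ 45° − φ/2 = arctan(√0.351) = 30.64°.
φ = 2(45° − 30.64°) = 28.71°.

28.7°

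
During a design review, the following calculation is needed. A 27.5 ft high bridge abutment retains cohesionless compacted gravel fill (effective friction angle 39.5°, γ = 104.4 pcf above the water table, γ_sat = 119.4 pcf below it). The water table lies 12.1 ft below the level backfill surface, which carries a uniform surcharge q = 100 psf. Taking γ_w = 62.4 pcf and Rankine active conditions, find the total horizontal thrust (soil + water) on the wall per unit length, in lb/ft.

15500 lb/ft

K_a = tan²(45° − φ/2) = 0.2224.
γ' = 119.4 − 62.4 = 57.00 pcf. h₂ = H − d_w = 15.4 ft.
σ'_h: at surface K_a·q = 22.24; at WT K_a(q+γd_w) = 303.2; at base K_a(q+γd_w+γ'h₂) = 498.5 psf.
P₁ = ½(22.24+303.2)×12.1 = 1969; P₂ = ½(303.2+498.5)×15.4 = 6173; P_w = ½γ_w h₂² = 7399.
Total = 1969+6173+7399 = 15540 lb/ft.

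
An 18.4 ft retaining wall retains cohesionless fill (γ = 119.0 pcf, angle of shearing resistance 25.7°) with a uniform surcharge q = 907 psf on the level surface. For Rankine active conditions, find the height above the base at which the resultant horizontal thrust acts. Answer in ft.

K_a = 0.3950.
Triangular part P₁ = ½K_aγH² = 7958 at H/3 = 6.133 ft; rectangular part P₂ = K_a q H = 6593 at H/2 = 9.200 ft.
ȳ = (P₁·6.133 + P₂·9.200)/(P₁+P₂) = 7.523 ft.

7.52 ft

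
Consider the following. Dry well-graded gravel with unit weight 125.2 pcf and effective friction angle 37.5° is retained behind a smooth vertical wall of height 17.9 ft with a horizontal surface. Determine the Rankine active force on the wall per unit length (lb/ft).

4880 lb/ft

K_a = tan²(45° − φ/2) = 0.2432.
P_a = ½ K_a γ H² = 0.5 × 0.2432 × 125.2 × 17.9² = 4878 lb/ft.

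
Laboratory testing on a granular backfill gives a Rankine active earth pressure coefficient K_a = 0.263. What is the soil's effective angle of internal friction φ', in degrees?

35.7°

K_a = tan²(45° − φ/2) ⇒ 45° − φ/2 = arctan(√0.263) = 27.15°.
φ = 2(45° − 27.15°) = 35.70°.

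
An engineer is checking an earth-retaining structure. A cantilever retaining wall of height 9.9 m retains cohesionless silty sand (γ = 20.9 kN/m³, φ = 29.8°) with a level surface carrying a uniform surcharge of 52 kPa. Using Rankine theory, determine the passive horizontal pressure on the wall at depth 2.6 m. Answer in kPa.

316 kPa

K_p = (1 + sin φ)/(1 − sin φ) = 2.976.
σ_v = γz + q = 20.9 × 2.6 + 52 = 106.3 kPa.
σ_h = K_p σ_v = 2.976 × 106.3 = 316.5 kPa.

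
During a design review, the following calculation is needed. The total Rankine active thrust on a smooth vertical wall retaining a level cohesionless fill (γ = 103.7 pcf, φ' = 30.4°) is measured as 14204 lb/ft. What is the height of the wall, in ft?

28.9 ft

K_a = 0.3280. P_a = ½ K_a γ H² ⇒ H = √(2P_a/(K_a γ)).
H = √(2×14204/(0.3280×103.7)) = 28.90 ft.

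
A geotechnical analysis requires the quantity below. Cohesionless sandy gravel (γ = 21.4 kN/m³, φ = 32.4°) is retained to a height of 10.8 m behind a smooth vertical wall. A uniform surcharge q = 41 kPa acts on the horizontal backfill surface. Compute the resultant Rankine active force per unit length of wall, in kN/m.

511 kN/m

K_a = tan²(45° − φ/2) = 0.3022.
Soil triangle: ½ K_a γ H² = 0.5×0.3022×21.4×10.8² = 377.2 kN/m.
Surcharge rectangle: K_a q H = 0.3022×41×10.8 = 133.8 kN/m.
Total = 377.2 + 133.8 = 511.0 kN/m.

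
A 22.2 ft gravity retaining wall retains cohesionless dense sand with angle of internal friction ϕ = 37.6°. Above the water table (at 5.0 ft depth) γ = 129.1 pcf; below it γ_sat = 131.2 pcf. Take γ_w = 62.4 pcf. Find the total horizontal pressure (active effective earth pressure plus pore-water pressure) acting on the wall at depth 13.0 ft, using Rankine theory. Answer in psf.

789 psf

K_a = (1 − sin φ)/(1 + sin φ) = 0.2421.
γ' = 131.2 − 62.4 = 68.80 pcf.
Effective vertical stress at 13.0 ft: σ'_v = 129.1×5.0 + 68.80×8.00 = 1196 psf.
σ'_h = K_a σ'_v = 0.2421 × 1196 = 289.6 psf; u = γ_w × 8.00 = 499.2 psf.
Total σ_h = 289.6 + 499.2 = 788.8 psf.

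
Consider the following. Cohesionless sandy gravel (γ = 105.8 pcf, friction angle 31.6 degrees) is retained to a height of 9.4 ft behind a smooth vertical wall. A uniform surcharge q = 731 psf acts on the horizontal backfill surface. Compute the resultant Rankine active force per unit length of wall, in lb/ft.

K_a = tan²(45° − φ/2) = 0.3123.
Soil triangle: ½ K_a γ H² = 0.5×0.3123×105.8×9.4² = 1460 lb/ft.
Surcharge rectangle: K_a q H = 0.3123×731×9.4 = 2146 lb/ft.
Total = 1460 + 2146 = 3606 lb/ft.

3610 lb/ft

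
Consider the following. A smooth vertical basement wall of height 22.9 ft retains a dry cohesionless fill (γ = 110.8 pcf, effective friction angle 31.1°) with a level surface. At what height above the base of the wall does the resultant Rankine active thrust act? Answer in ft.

K_a = 0.3188.
The pressure distribution is triangular, so the resultant acts at H/3 above the base = 22.9/3 = 7.633 ft.

7.63 ft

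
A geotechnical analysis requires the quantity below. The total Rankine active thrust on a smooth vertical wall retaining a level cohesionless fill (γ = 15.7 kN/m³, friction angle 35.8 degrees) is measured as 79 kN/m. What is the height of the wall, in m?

6.20 m

K_a = 0.2619. P_a = ½ K_a γ H² ⇒ H = √(2P_a/(K_a γ)).
H = √(2×79/(0.2619×15.7)) = 6.199 m.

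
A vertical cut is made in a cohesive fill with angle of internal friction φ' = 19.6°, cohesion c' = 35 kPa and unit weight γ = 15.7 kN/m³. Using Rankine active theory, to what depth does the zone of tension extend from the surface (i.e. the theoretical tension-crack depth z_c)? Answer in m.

K_a = tan²(45° − 19.6°/2) = 0.4976; √K_a = 0.7054.
The active pressure is zero where K_a γ z = 2c√K_a, so z_c = 2c/(γ√K_a) = 2×35/(15.7×0.7054) = 6.320 m.

6.32 m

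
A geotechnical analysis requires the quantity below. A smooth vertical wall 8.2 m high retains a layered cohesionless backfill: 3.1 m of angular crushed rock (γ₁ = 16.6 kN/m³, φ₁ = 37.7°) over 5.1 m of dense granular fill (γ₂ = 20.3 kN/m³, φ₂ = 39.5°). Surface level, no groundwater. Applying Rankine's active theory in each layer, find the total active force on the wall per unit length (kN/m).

K_a1 = tan²(45°−37.7°/2) = 0.2411; K_a2 = tan²(45°−39.5°/2) = 0.2224.
Layer 1: σ at base = K_a1 γ₁ h₁ = 12.40 kPa; P₁ = ½×12.40×3.1 = 19.23.
Layer 2: σ_v at top = γ₁h₁ = 51.46; σ_h top = K_a2×51.46 = 11.45; σ_h base = K_a2×(51.46+20.3×5.1) = 34.48.
P₂ = ½(11.45+34.48)×5.1 = 117.1. Total P_a = 19.23+117.1 = 136.3 kN/m.

136 kN/m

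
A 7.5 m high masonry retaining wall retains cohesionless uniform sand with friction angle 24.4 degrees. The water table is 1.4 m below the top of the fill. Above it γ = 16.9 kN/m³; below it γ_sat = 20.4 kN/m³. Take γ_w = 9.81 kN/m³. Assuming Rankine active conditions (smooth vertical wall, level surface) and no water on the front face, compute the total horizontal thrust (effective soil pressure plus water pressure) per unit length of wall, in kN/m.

K_a = tan²(45° − φ/2) = 0.4153.
γ' = 20.4 − 9.81 = 10.59 kN/m³. Depth below WT = 6.1 m.
σ'_h at WT = K_a γ d_w = 9.827 kPa; at base = 9.827 + K_a γ' × 6.1 = 36.66 kPa.
P₁ (0–1.4 m) = ½×9.827×1.4 = 6.879. P₂ (1.4–7.5 m) = ½(9.827+36.66)×6.1 = 141.8.
P_w = ½ γ_w h₂² = 0.5×9.81×6.1² = 182.5. Total = 6.879+141.8+182.5 = 331.2 kN/m.

331 kN/m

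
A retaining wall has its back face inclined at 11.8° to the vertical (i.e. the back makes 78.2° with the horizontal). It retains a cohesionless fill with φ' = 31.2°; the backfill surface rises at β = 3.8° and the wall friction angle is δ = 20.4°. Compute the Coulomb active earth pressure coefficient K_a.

K_a = sin²(α+φ) / [sin²α · sin(α−δ) · (1 + √{sin(φ+δ)sin(φ−β) / (sin(α−δ)sin(α+β))})²].
With α = 78.2°, φ = 31.2°, δ = 20.4°, β = 3.8°: K_a = 0.4001.

0.400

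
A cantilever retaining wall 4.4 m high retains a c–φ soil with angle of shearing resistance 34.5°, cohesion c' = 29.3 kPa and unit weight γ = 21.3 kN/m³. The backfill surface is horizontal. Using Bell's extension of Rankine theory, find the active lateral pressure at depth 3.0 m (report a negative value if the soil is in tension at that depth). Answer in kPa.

-13.1 kPa

K_a = (1 − sin φ)/(1 + sin φ) = 0.2768.
σ_a = K_a γ z − 2c√K_a = 0.2768×21.3×3.0 − 2×29.3×0.5261 = -13.14 kPa.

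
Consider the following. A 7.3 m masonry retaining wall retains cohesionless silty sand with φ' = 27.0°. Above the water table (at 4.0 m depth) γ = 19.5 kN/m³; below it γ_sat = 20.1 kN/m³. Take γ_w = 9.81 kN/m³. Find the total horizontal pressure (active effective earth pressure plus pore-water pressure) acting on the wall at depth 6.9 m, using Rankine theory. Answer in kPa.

68.9 kPa

K_a = (1 − sin φ)/(1 + sin φ) = 0.3755.
γ' = 20.1 − 9.81 = 10.29 kN/m³.
Effective vertical stress at 6.9 m: σ'_v = 19.5×4.0 + 10.29×2.90 = 107.8 kPa.
σ'_h = K_a σ'_v = 0.3755 × 107.8 = 40.50 kPa; u = γ_w × 2.90 = 28.45 kPa.
Total σ_h = 40.50 + 28.45 = 68.95 kPa.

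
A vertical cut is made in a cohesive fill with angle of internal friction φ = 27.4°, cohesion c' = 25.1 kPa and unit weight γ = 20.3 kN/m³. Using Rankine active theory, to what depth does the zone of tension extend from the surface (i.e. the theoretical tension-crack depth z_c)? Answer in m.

4.07 m

K_a = tan²(45° − 27.4°/2) = 0.3697; √K_a = 0.6080.
The active pressure is zero where K_a γ z = 2c√K_a, so z_c = 2c/(γ√K_a) = 2×25.1/(20.3×0.6080) = 4.067 m.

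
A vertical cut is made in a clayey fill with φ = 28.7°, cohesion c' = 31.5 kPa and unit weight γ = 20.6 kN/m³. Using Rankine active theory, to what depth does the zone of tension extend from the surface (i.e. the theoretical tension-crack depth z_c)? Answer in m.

5.16 m

K_a = tan²(45° − 28.7°/2) = 0.3511; √K_a = 0.5926.
The active pressure is zero where K_a γ z = 2c√K_a, so z_c = 2c/(γ√K_a) = 2×31.5/(20.6×0.5926) = 5.161 m.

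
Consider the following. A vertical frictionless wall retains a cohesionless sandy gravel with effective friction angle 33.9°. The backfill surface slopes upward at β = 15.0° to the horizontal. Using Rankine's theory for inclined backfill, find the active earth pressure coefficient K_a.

K_a = cos β · (cos β − √(cos²β − cos²φ)) / (cos β + √(cos²β − cos²φ)).
cos β = 0.9659, cos φ = 0.8300, √(cos²β − cos²φ) = 0.4941.
K_a = 0.9659 × (0.9659 − 0.4941)/(0.9659 + 0.4941) = 0.3122.

0.312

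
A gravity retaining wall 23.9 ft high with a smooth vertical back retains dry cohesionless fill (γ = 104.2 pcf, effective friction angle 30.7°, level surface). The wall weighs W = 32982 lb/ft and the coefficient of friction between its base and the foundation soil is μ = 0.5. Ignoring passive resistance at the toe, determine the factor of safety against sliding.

1.71

K_a = tan²(45° − 30.7°/2) = 0.3240.
P_a = ½K_aγH² = 0.5×0.3240×104.2×23.9² = 9643 lb/ft, acting at H/3 = 7.967 ft above the base.
FS_sliding = μW / P_a = 0.5×32982 / 9643 = 1.710.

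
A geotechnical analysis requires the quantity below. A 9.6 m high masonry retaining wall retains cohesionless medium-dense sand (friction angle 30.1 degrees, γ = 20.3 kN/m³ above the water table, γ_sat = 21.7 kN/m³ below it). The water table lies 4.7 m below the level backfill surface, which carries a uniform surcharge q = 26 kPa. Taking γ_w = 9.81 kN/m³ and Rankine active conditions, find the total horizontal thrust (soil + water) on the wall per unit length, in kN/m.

478 kN/m

K_a = tan²(45° − φ/2) = 0.3320.
γ' = 21.7 − 9.81 = 11.89 kN/m³. h₂ = H − d_w = 4.9 m.
σ'_h: at surface K_a·q = 8.632; at WT K_a(q+γd_w) = 40.31; at base K_a(q+γd_w+γ'h₂) = 59.65 kPa.
P₁ = ½(8.632+40.31)×4.7 = 115.0; P₂ = ½(40.31+59.65)×4.9 = 244.9; P_w = ½γ_w h₂² = 117.8.
Total = 115.0+244.9+117.8 = 477.7 kN/m.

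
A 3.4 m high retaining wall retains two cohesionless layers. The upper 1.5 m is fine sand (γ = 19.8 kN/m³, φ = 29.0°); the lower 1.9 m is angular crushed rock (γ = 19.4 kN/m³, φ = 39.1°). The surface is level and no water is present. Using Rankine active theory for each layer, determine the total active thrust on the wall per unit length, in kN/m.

K_a1 = tan²(45°−29.0°/2) = 0.3470; K_a2 = tan²(45°−39.1°/2) = 0.2265.
Layer 1: σ at base = K_a1 γ₁ h₁ = 10.31 kPa; P₁ = ½×10.31×1.5 = 7.729.
Layer 2: σ_v at top = γ₁h₁ = 29.70; σ_h top = K_a2×29.70 = 6.727; σ_h base = K_a2×(29.70+19.4×1.9) = 15.07.
P₂ = ½(6.727+15.07)×1.9 = 20.71. Total P_a = 7.729+20.71 = 28.44 kN/m.

28.4 kN/m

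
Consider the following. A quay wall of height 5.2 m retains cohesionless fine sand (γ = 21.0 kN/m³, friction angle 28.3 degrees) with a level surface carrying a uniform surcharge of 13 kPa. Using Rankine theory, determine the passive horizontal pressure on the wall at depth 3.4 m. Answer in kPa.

237 kPa

K_p = (1 + sin φ)/(1 − sin φ) = 2.803.
σ_v = γz + q = 21.0 × 3.4 + 13 = 84.40 kPa.
σ_h = K_p σ_v = 2.803 × 84.40 = 236.6 kPa.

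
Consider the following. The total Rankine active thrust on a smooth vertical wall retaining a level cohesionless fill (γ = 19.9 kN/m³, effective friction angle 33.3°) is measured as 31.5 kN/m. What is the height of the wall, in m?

K_a = 0.2911. P_a = ½ K_a γ H² ⇒ H = √(2P_a/(K_a γ)).
H = √(2×31.5/(0.2911×19.9)) = 3.298 m.

3.30 m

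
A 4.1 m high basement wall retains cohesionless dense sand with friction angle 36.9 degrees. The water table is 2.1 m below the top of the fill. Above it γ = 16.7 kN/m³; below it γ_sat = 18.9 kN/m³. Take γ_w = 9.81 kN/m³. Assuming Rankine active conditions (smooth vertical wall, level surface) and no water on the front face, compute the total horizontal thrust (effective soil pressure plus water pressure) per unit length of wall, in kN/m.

50.9 kN/m

K_a = tan²(45° − φ/2) = 0.2497.
γ' = 18.9 − 9.81 = 9.090 kN/m³. Depth below WT = 2.0 m.
σ'_h at WT = K_a γ d_w = 8.756 kPa; at base = 8.756 + K_a γ' × 2.0 = 13.30 kPa.
P₁ (0–2.1 m) = ½×8.756×2.1 = 9.194. P₂ (2.1–4.1 m) = ½(8.756+13.30)×2.0 = 22.05.
P_w = ½ γ_w h₂² = 0.5×9.81×2.0² = 19.62. Total = 9.194+22.05+19.62 = 50.86 kN/m.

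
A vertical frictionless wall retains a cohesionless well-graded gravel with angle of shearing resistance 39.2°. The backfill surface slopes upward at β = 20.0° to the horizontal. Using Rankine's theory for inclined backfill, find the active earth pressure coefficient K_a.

K_a = cos β · (cos β − √(cos²β − cos²φ)) / (cos β + √(cos²β − cos²φ)).
cos β = 0.9397, cos φ = 0.7749, √(cos²β − cos²φ) = 0.5315.
K_a = 0.9397 × (0.9397 − 0.5315)/(0.9397 + 0.5315) = 0.2607.

0.261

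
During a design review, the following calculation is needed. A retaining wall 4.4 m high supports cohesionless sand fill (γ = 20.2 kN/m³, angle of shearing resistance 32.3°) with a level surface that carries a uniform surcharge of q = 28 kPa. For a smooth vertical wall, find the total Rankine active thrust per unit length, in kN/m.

K_a = tan²(45° − φ/2) = 0.3035.
Soil triangle: ½ K_a γ H² = 0.5×0.3035×20.2×4.4² = 59.34 kN/m.
Surcharge rectangle: K_a q H = 0.3035×28×4.4 = 37.39 kN/m.
Total = 59.34 + 37.39 = 96.73 kN/m.

96.7 kN/m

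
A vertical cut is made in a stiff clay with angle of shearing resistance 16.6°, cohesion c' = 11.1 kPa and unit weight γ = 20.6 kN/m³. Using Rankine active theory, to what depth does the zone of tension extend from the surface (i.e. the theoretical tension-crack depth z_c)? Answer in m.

1.45 m

K_a = tan²(45° − 16.6°/2) = 0.5556; √K_a = 0.7454.
The active pressure is zero where K_a γ z = 2c√K_a, so z_c = 2c/(γ√K_a) = 2×11.1/(20.6×0.7454) = 1.446 m.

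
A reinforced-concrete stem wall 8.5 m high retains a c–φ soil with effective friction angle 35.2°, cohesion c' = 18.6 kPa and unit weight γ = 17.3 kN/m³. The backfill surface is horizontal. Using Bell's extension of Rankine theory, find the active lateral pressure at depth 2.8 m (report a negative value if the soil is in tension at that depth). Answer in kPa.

-6.27 kPa

K_a = (1 − sin φ)/(1 + sin φ) = 0.2687.
σ_a = K_a γ z − 2c√K_a = 0.2687×17.3×2.8 − 2×18.6×0.5184 = -6.267 kPa.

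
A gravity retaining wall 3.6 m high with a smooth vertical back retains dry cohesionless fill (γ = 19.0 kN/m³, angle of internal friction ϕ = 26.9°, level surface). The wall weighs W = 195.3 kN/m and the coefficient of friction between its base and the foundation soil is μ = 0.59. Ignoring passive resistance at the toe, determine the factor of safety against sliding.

2.48

K_a = tan²(45° − 26.9°/2) = 0.3770.
P_a = ½K_aγH² = 0.5×0.3770×19.0×3.6² = 46.42 kN/m, acting at H/3 = 1.200 m above the base.
FS_sliding = μW / P_a = 0.59×195.3 / 46.42 = 2.482.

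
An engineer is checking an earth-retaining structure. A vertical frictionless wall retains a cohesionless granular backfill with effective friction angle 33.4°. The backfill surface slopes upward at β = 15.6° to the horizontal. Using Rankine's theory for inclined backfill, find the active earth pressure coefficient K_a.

0.322

K_a = cos β · (cos β − √(cos²β − cos²φ)) / (cos β + √(cos²β − cos²φ)).
cos β = 0.9632, cos φ = 0.8348, √(cos²β − cos²φ) = 0.4803.
K_a = 0.9632 × (0.9632 − 0.4803)/(0.9632 + 0.4803) = 0.3222.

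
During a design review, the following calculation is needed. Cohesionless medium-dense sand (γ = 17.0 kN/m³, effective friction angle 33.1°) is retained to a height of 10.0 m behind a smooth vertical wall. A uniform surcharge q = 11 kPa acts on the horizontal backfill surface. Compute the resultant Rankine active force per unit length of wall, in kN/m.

282 kN/m

K_a = tan²(45° − φ/2) = 0.2936.
Soil triangle: ½ K_a γ H² = 0.5×0.2936×17.0×10.0² = 249.5 kN/m.
Surcharge rectangle: K_a q H = 0.2936×11×10.0 = 32.29 kN/m.
Total = 249.5 + 32.29 = 281.8 kN/m.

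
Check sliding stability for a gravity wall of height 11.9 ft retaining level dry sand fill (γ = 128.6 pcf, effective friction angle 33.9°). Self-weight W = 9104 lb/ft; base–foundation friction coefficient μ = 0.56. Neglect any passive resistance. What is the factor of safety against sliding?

1.97

K_a = tan²(45° − 33.9°/2) = 0.2839.
P_a = ½K_aγH² = 0.5×0.2839×128.6×11.9² = 2585 lb/ft, acting at H/3 = 3.967 ft above the base.
FS_sliding = μW / P_a = 0.56×9104 / 2585 = 1.972.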